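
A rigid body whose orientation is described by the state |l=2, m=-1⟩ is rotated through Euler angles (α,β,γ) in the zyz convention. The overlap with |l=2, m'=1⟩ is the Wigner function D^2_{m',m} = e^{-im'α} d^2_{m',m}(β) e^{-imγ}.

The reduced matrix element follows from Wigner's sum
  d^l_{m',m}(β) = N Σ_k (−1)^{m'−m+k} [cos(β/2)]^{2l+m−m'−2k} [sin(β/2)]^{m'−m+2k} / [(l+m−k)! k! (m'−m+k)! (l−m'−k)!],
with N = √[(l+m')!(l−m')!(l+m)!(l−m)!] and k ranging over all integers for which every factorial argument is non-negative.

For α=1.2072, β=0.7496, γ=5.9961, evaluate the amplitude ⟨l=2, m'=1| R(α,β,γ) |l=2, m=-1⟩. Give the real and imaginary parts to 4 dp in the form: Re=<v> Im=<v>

First d^2_{1,-1}(β=0.7496), then the phase factors e^{-i(1)α} and e^{-i(-1)γ}:
With c≡cos(β/2)=0.930581 and s≡sin(β/2)=0.366086, N=[6·1·1·6]^{1/2}=6.000000
The bounds max(0,m−m')=0 and min(l+m,l−m')=1 give 2 terms
  k=0: (−1)^2·6.0000/(2)·0.9306^2·0.3661^2 = +0.348174
  k=1: (−1)^3·6.0000/(6)·0.9306^0·0.3661^4 = -0.017961
d^2_{1,-1}(0.7496) = +0.348174 -0.017961 = +0.330213
Phases: e^{-i·(1)·1.2072}=+0.355638-0.934624i, e^{-i·(-1)·5.9961}=+0.959073-0.283158i ⇒ D=+0.025240-0.329247i

Re=0.0252 Im=-0.3292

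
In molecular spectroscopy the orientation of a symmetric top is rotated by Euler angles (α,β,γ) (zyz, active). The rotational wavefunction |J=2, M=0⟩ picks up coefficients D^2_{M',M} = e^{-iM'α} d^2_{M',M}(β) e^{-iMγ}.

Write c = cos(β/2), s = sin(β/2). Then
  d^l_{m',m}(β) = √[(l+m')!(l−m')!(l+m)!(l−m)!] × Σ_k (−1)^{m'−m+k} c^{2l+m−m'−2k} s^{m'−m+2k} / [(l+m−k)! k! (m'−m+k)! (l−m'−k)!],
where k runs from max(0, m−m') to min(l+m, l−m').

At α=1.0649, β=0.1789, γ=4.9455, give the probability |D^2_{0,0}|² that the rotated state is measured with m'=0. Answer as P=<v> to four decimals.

P=0.9073

D^2_{0,0}(1.0649,0.1789,4.9455) = e^{-i·0·1.0649}·d^2_{0,0}(0.1789)·e^{-i·0·4.9455}. Compute d first:
c=cos(0.1789/2)=0.996002, s=sin(0.1789/2)=0.089331; N=√[2·2·2·2]=4.000000
Admissible k: 0..2 (factorial args all ≥0)
  k=0: (−1)^0·4.0000/(4)·0.9960^4·0.0893^0 = +0.984104
  k=1: (−1)^1·4.0000/(1)·0.9960^2·0.0893^2 = -0.031665
  k=2: (−1)^2·4.0000/(4)·0.9960^0·0.0893^4 = +0.000064
d^2_{0,0}(0.1789) = +0.984104 -0.031665 +0.000064 = +0.952502
|D^2_{0,0}|² = |d^2_{0,0}(β)|² = (+0.952502)² = 0.907260 (the z-rotation phases have unit modulus)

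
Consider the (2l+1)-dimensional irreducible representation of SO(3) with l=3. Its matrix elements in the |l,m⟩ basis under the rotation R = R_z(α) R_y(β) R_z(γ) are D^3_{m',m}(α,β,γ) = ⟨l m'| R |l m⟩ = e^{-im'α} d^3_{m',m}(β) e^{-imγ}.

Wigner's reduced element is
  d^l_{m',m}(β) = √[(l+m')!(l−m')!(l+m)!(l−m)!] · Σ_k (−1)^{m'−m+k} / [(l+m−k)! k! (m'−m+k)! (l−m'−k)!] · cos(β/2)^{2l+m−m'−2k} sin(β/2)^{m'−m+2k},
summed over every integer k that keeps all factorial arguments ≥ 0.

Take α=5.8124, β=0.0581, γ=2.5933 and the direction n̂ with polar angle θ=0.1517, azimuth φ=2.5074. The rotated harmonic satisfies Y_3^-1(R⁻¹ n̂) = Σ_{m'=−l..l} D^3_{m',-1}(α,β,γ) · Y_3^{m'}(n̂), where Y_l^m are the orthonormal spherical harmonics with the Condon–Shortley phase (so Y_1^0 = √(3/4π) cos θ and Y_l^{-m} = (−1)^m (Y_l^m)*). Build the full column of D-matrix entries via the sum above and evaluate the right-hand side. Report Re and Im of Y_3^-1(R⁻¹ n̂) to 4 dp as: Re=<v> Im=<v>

Re=0.2309 Im=-0.1058

Need the full column D^3_{m',-1} for m'=−3..3 at α=5.8124, β=0.0581, γ=2.5933.
cos(β/2)=0.999578, sin(β/2)=0.029046
d^3_{-3,-1}: single k=2 term ⇒ +0.003262;  D = +0.001240+0.003017i
d^3_{-2,-1}: k∈[1..2] ⇒ +0.091658 -0.000155 = +0.091503;  D = -0.007398+0.091203i
d^3_{-1,-1}: k∈[0..2] ⇒ +0.997471 -0.006738 +0.000004 = +0.990737;  D = -0.519296+0.843737i
d^3_{0,-1}: k∈[0..2] ⇒ -0.100406 +0.000254 -0.000000 = -0.100152;  D = +0.085471-0.052202i
d^3_{1,-1}: k∈[0..2] ⇒ +0.005053 -0.000006 +0.000000 = +0.005048;  D = -0.005033+0.000391i
d^3_{2,-1}: k∈[0..1] ⇒ -0.000155 +0.000000 = -0.000155;  D = +0.000143+0.000059i
d^3_{3,-1}: single k=0 term ⇒ +0.000003;  D = -0.000002-0.000002i
Y_3^{m'}(θ=0.1517,φ=2.5074) and Σ D·Y over m':
  (+0.0012+0.0030i)·(+0.0005-0.0014i)  (-0.0074+0.0912i)·(+0.0069+0.0220i)  (-0.5193+0.8437i)·(-0.1529-0.1124i)  (+0.0855-0.0522i)·(+0.6957+0.0000i)  (-0.0050+0.0004i)·(+0.1529-0.1124i)  (+0.0001+0.0001i)·(+0.0069-0.0220i)  (-0.0000-0.0000i)·(-0.0005-0.0014i)
Y_3^-1(R⁻¹ n̂) = +0.230946-0.105821i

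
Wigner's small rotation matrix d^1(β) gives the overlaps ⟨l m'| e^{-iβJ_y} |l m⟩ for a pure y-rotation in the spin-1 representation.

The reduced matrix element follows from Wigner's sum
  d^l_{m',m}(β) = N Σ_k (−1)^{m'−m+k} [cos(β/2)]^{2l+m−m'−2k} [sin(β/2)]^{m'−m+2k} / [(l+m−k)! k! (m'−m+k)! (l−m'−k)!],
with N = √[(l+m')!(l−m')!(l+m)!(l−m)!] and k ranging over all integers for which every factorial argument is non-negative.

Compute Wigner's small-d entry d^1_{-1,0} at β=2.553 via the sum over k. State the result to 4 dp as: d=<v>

d^1_{-1,0}(β=2.553) via Wigner's sum:
Half-angle: c=0.290067, s=0.957006. N=√(1·2·1·1)=1.414214
k∈{1} keeps every argument non-negative
  k=1: (−1)^0·1.4142/(1)·0.2901^1·0.9570^1 = +0.392579
d^1_{-1,0}(2.553) = +0.392579

d=0.3926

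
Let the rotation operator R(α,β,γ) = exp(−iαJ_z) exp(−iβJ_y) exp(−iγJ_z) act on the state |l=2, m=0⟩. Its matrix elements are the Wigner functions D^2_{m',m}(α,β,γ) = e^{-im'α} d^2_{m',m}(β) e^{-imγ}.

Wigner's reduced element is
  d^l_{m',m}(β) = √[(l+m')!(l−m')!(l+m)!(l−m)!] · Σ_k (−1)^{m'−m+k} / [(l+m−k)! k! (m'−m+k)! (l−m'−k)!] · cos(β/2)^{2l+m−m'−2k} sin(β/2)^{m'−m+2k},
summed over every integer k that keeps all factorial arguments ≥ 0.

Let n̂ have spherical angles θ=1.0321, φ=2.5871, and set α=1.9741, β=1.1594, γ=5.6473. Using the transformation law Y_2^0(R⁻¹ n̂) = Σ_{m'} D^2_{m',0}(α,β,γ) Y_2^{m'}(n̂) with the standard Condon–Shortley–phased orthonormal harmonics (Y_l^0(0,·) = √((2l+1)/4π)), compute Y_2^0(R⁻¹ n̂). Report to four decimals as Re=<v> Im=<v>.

Need the full column D^2_{m',0} for m'=−2..2 at α=1.9741, β=1.1594, γ=5.6473.
cos(β/2)=0.836627, sin(β/2)=0.547773
d^2_{-2,0}: single k=2 term ⇒ +0.514447;  D = -0.355972-0.371402i
d^2_{-1,0}: k∈[1..2] ⇒ +0.785727 -0.336829 = +0.448899;  D = -0.176174+0.412883i
d^2_{0,0}: k∈[0..2] ⇒ +0.489923 -0.840088 +0.090033 = -0.260133;  D = -0.260133+0.000000i
d^2_{1,0}: k∈[0..1] ⇒ -0.785727 +0.336829 = -0.448899;  D = +0.176174+0.412883i
d^2_{2,0}: single k=0 term ⇒ +0.514447;  D = -0.355972+0.371402i
Y_2^{m'}(θ=1.0321,φ=2.5871) and Σ D·Y over m':
  (-0.3560-0.3714i)·(+0.1268+0.2548i)  (-0.1762+0.4129i)·(-0.2892-0.1791i)  (-0.2601+0.0000i)·(-0.0664+0.0000i)  (+0.1762+0.4129i)·(+0.2892-0.1791i)  (-0.3560+0.3714i)·(+0.1268-0.2548i)
Y_2^0(R⁻¹ n̂) = +0.366066+0.000000i

Re=0.3661 Im=0.0000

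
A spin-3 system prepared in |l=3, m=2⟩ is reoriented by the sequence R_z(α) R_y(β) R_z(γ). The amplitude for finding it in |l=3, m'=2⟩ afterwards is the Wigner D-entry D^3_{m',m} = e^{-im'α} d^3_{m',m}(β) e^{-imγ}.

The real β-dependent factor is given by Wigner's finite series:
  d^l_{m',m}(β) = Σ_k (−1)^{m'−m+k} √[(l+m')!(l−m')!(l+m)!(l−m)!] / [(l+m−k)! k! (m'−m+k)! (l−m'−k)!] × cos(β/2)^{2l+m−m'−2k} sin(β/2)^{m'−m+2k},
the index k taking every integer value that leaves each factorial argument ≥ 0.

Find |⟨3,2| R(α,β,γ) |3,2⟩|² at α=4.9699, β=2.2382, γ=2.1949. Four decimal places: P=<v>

P=0.0196

First d^3_{2,2}(β=2.2382), then the phase factors e^{-i(2)α} and e^{-i(2)γ}:
c=cos(2.2382/2)=0.436492, s=sin(2.2382/2)=0.899708; N=√[120·1·120·1]=120.000000
k: max(0,(2)−(2))=0 … min(3+(2),3−(2))=1
  k=0: (−1)^0·120.0000/(120)·0.4365^6·0.8997^0 = +0.006916
  k=1: (−1)^1·120.0000/(24)·0.4365^4·0.8997^2 = -0.146920
d^3_{2,2}(2.2382) = +0.006916 -0.146920 = -0.140004
|D^3_{2,2}|² = |d^3_{2,2}(β)|² = (-0.140004)² = 0.019601 (the z-rotation phases have unit modulus)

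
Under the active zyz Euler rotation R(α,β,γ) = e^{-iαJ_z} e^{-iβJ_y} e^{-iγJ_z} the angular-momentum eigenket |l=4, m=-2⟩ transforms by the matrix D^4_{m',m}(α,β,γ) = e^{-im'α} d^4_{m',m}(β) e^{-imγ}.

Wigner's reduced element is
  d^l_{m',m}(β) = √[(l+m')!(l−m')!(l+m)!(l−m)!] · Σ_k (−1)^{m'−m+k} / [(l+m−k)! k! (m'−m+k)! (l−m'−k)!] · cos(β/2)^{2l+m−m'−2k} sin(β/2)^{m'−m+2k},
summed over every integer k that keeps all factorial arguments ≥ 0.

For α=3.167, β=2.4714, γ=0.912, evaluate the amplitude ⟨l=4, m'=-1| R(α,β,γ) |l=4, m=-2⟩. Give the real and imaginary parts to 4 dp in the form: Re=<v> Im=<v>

D^4_{-1,-2}(3.167,2.4714,0.912) = e^{-i·-1·3.167}·d^4_{-1,-2}(2.4714)·e^{-i·-2·0.912}. Compute d first:
Half-angle: c=0.328860, s=0.944379. N=√(6·120·2·720)=1018.233765
Admissible k: 0..2 (factorial args all ≥0)
  k=0: (−1)^1·1018.2338/(240)·0.3289^7·0.9444^1 = -0.001667
  k=1: (−1)^2·1018.2338/(48)·0.3289^5·0.9444^3 = +0.068723
  k=2: (−1)^3·1018.2338/(72)·0.3289^3·0.9444^5 = -0.377815
d^4_{-1,-2}(2.4714) = -0.001667 +0.068723 -0.377815 = -0.310759
Phases: e^{-i·(-1)·3.167}=-0.999677-0.025405i, e^{-i·(-2)·0.912}=-0.250507+0.968115i ⇒ D=-0.085465+0.298776i

Re=-0.0855 Im=0.2988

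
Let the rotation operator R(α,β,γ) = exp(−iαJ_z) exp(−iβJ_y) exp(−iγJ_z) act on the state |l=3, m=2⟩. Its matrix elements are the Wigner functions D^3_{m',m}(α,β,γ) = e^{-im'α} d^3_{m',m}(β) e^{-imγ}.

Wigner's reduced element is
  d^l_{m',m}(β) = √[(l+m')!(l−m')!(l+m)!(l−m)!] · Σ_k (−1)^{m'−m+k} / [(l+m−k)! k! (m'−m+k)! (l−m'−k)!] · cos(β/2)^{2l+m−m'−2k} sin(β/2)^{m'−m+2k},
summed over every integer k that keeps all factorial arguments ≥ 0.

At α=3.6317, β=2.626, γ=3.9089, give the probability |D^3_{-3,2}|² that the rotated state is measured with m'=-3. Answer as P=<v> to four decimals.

Split into d^3_{-3,2}(β=2.626) × two z-phases.
Half-angle: c=0.254950, s=0.966954. N=√(1·720·120·1)=293.938769
Admissible k: 5..5 (factorial args all ≥0)
  k=5: (−1)^0·293.9388/(120)·0.2550^1·0.9670^5 = +0.527911
d^3_{-3,2}(2.626) = +0.527911
|D^3_{-3,2}|² = |d^3_{-3,2}(β)|² = (+0.527911)² = 0.278690 (the z-rotation phases have unit modulus)

P=0.2787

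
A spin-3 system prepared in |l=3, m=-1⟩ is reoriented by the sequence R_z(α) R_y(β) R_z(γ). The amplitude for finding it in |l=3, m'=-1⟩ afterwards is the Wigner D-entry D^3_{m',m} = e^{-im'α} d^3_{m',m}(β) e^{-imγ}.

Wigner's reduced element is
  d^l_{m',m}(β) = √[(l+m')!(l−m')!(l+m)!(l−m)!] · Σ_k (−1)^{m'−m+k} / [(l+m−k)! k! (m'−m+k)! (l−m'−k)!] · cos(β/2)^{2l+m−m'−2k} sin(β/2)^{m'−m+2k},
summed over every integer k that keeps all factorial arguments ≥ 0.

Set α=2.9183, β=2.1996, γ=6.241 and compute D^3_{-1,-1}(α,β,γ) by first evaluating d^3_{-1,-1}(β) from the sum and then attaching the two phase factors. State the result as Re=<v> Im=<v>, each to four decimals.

Re=-0.5003 Im=0.1360

Split into d^3_{-1,-1}(β=2.1996) × two z-phases.
With c≡cos(β/2)=0.453774 and s≡sin(β/2)=0.891117, N=[2·24·2·24]^{1/2}=48.000000
The bounds max(0,m−m')=0 and min(l+m,l−m')=2 give 3 terms
  k=0: (−1)^0·48.0000/(48)·0.4538^6·0.8911^0 = +0.008731
  k=1: (−1)^1·48.0000/(6)·0.4538^4·0.8911^2 = -0.269351
  k=2: (−1)^2·48.0000/(8)·0.4538^2·0.8911^4 = +0.779057
d^3_{-1,-1}(2.1996) = +0.008731 -0.269351 +0.779057 = +0.518437
Phases: e^{-i·(-1)·2.9183}=-0.975174+0.221442i, e^{-i·(-1)·6.241}=+0.999110-0.042173i ⇒ D=-0.500274+0.136022i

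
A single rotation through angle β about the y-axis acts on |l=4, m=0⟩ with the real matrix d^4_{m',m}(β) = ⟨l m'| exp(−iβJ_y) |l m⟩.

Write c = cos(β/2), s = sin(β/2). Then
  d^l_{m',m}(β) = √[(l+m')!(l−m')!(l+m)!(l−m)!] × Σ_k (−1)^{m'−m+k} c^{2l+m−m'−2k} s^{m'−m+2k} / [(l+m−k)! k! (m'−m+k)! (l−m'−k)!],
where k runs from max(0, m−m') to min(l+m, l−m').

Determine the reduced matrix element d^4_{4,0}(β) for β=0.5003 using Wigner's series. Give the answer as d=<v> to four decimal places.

d=0.0277

d^4_{4,0}(β=0.5003) via Wigner's sum:
Half-angle: c=0.968875, s=0.247549. N=√(40320·1·24·24)=4819.161753
k∈{0} keeps every argument non-negative
  k=0: (−1)^4·4819.1618/(576)·0.9689^4·0.2475^4 = +0.027686
d^4_{4,0}(0.5003) = +0.027686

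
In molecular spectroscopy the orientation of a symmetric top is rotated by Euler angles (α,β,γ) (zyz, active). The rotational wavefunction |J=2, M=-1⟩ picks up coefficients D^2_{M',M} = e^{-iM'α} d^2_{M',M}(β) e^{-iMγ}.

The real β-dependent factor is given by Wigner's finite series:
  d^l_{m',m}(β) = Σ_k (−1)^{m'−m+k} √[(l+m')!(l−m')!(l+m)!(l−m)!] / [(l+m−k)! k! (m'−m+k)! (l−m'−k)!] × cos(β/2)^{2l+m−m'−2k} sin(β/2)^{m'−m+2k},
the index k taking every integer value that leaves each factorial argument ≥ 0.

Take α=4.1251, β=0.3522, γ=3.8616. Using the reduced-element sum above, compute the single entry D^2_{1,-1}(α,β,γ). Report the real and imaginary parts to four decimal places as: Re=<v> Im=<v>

Re=0.0853 Im=-0.0230

First d^2_{1,-1}(β=0.3522), then the phase factors e^{-i(1)α} and e^{-i(-1)γ}:
c=cos(0.3522/2)=0.984534, s=sin(0.3522/2)=0.175191; N=√[6·1·1·6]=6.000000
k∈{0,1} keeps every argument non-negative
  k=0: (−1)^2·6.0000/(2)·0.9845^2·0.1752^2 = +0.089250
  k=1: (−1)^3·6.0000/(6)·0.9845^0·0.1752^4 = -0.000942
d^2_{1,-1}(0.3522) = +0.089250 -0.000942 = +0.088308
Phases: e^{-i·(1)·4.1251}=-0.554106+0.832446i, e^{-i·(-1)·3.8616}=-0.751801-0.659390i ⇒ D=+0.085260-0.023001i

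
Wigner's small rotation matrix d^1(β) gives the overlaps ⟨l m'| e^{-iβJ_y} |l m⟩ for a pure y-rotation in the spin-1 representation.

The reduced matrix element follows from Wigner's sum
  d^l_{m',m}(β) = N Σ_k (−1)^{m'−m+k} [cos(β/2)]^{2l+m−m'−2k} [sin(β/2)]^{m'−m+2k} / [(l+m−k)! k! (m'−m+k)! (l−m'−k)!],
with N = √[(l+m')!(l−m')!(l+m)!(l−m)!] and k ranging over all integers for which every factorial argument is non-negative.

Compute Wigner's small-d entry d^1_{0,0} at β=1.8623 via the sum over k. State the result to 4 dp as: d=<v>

d^1_{0,0}(β=1.8623) via Wigner's sum:
With c≡cos(β/2)=0.596912 and s≡sin(β/2)=0.802307, N=[1·1·1·1]^{1/2}=1.000000
k: max(0,(0)−(0))=0 … min(1+(0),1−(0))=1
  k=0: (−1)^0·1.0000/(1)·0.5969^2·0.8023^0 = +0.356304
  k=1: (−1)^1·1.0000/(1)·0.5969^0·0.8023^2 = -0.643696
d^1_{0,0}(1.8623) = +0.356304 -0.643696 = -0.287393

d=-0.2874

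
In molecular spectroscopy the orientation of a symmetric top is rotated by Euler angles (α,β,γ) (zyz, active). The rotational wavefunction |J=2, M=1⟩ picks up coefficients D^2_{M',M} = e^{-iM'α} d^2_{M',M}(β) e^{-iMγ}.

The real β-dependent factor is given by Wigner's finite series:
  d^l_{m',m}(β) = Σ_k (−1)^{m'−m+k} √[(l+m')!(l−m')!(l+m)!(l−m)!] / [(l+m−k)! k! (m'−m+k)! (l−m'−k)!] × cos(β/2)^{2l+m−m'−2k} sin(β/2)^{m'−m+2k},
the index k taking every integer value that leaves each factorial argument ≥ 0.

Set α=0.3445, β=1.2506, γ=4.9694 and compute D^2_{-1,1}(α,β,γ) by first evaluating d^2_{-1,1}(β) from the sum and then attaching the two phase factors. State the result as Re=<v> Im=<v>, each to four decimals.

Split into d^2_{-1,1}(β=1.2506) × two z-phases.
c=cos(1.2506/2)=0.810788, s=sin(1.2506/2)=0.585341; N=√[1·6·6·1]=6.000000
k: max(0,(1)−(-1))=2 … min(2+(1),2−(-1))=3
  k=2: (−1)^0·6.0000/(2)·0.8108^2·0.5853^2 = +0.675698
  k=3: (−1)^1·6.0000/(6)·0.8108^0·0.5853^4 = -0.117391
d^2_{-1,1}(1.2506) = +0.675698 -0.117391 = +0.558307
D = (+0.941244+0.337726i)·(+0.558307)·(+0.254191+0.967154i) = -0.048783+0.556172i

Re=-0.0488 Im=0.5562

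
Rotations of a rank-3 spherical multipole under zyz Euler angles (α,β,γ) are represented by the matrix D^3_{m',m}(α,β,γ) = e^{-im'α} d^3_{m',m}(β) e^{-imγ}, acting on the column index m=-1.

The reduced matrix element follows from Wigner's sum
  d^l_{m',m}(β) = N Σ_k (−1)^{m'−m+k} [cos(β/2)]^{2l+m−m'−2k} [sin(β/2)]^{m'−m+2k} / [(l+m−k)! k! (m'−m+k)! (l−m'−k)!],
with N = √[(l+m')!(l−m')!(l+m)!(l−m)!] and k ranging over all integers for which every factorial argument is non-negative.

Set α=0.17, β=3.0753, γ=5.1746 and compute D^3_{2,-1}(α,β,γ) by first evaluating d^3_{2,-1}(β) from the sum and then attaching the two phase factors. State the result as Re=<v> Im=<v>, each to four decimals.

Split into d^3_{2,-1}(β=3.0753) × two z-phases.
Half-angle: c=0.033140, s=0.999451. N=√(120·1·2·24)=75.894664
Admissible k: 0..1 (factorial args all ≥0)
  k=0: (−1)^3·75.8947/(12)·0.0331^3·0.9995^3 = -0.000230
  k=1: (−1)^4·75.8947/(24)·0.0331^1·0.9995^5 = +0.104511
d^3_{2,-1}(3.0753) = -0.000230 +0.104511 = +0.104281
Attach z-rotation phases: D = e^{-i(2)(0.17)}·(+0.104281)·e^{-i(-1)(5.1746)} = +0.012713-0.103504i

Re=0.0127 Im=-0.1035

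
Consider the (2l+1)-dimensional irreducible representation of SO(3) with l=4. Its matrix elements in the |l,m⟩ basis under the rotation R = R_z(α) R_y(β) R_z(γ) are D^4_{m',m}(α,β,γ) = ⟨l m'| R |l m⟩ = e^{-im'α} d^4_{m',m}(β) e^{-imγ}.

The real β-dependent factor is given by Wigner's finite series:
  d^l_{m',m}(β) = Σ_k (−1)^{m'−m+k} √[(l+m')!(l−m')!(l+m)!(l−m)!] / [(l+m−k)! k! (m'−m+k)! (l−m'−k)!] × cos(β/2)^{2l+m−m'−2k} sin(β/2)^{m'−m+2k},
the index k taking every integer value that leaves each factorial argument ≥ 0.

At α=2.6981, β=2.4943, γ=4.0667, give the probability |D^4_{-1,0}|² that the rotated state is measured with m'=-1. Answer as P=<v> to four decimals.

First d^4_{-1,0}(β=2.4943), then the phase factors e^{-i(-1)α} and e^{-i(0)γ}:
With c≡cos(β/2)=0.318026 and s≡sin(β/2)=0.948082, N=[6·120·24·24]^{1/2}=643.987578
Admissible k: 1..4 (factorial args all ≥0)
  k=1: (−1)^0·643.9876/(144)·0.3180^7·0.9481^1 = +0.001395
  k=2: (−1)^1·643.9876/(24)·0.3180^5·0.9481^3 = -0.074390
  k=3: (−1)^2·643.9876/(24)·0.3180^3·0.9481^5 = +0.661123
  k=4: (−1)^3·643.9876/(144)·0.3180^1·0.9481^7 = -0.979262
d^4_{-1,0}(2.4943) = +0.001395 -0.074390 +0.661123 -0.979262 = -0.391133
|D^4_{-1,0}|² = |d^4_{-1,0}(β)|² = (-0.391133)² = 0.152985 (the z-rotation phases have unit modulus)

P=0.1530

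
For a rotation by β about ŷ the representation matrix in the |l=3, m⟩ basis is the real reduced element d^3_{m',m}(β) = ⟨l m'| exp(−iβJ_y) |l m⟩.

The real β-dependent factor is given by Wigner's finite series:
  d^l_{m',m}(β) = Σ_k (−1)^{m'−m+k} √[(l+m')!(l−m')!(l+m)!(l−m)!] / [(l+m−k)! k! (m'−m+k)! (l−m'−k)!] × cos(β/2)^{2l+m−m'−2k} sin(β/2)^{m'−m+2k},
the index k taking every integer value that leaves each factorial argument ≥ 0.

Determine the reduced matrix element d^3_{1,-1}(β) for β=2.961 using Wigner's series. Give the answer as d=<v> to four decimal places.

d=0.9122

d^3_{1,-1}(β=2.961) via Wigner's sum:
c=cos(2.961/2)=0.090174, s=sin(2.961/2)=0.995926; N=√[24·2·2·24]=48.000000
Admissible k: 0..2 (factorial args all ≥0)
  k=0: (−1)^2·48.0000/(8)·0.0902^4·0.9959^2 = +0.000393
  k=1: (−1)^3·48.0000/(6)·0.0902^2·0.9959^4 = -0.063997
  k=2: (−1)^4·48.0000/(48)·0.0902^0·0.9959^6 = +0.975804
d^3_{1,-1}(2.961) = +0.000393 -0.063997 +0.975804 = +0.912201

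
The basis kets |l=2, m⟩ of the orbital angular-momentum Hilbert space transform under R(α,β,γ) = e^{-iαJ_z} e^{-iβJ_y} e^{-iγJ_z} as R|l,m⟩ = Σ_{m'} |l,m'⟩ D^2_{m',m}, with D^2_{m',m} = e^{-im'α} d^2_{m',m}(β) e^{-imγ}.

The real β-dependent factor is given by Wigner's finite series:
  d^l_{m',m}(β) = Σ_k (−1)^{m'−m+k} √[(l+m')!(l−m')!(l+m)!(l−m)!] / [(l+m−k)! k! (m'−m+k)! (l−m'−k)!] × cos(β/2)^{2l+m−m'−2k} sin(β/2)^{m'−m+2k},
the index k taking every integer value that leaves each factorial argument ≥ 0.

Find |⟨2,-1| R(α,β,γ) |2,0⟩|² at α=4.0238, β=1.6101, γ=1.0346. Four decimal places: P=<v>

P=0.0023

First d^2_{-1,0}(β=1.6101), then the phase factors e^{-i(-1)α} and e^{-i(0)γ}:
With c≡cos(β/2)=0.693075 and s≡sin(β/2)=0.720865, N=[1·6·2·2]^{1/2}=4.898979
k: max(0,(0)−(-1))=1 … min(2+(0),2−(-1))=2
  k=1: (−1)^0·4.8990/(2)·0.6931^3·0.7209^1 = +0.587856
  k=2: (−1)^1·4.8990/(2)·0.6931^1·0.7209^3 = -0.635943
d^2_{-1,0}(1.6101) = +0.587856 -0.635943 = -0.048087
|D^2_{-1,0}|² = |d^2_{-1,0}(β)|² = (-0.048087)² = 0.002312 (the z-rotation phases have unit modulus)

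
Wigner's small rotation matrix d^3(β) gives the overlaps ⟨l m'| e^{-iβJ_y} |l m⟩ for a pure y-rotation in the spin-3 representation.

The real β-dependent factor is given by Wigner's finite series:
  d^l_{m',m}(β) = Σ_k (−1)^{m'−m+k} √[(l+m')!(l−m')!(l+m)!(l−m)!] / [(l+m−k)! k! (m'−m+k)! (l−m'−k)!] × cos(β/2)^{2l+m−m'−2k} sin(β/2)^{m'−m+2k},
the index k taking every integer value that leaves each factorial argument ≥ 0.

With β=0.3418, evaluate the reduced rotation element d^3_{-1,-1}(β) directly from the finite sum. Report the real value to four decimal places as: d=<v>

d^3_{-1,-1}(β=0.3418) via Wigner's sum:
With c≡cos(β/2)=0.985432 and s≡sin(β/2)=0.170069, N=[2·24·2·24]^{1/2}=48.000000
Admissible k: 0..2 (factorial args all ≥0)
  k=0: (−1)^0·48.0000/(48)·0.9854^6·0.1701^0 = +0.915715
  k=1: (−1)^1·48.0000/(6)·0.9854^4·0.1701^2 = -0.218197
  k=2: (−1)^2·48.0000/(8)·0.9854^2·0.1701^4 = +0.004874
d^3_{-1,-1}(0.3418) = +0.915715 -0.218197 +0.004874 = +0.702392

d=0.7024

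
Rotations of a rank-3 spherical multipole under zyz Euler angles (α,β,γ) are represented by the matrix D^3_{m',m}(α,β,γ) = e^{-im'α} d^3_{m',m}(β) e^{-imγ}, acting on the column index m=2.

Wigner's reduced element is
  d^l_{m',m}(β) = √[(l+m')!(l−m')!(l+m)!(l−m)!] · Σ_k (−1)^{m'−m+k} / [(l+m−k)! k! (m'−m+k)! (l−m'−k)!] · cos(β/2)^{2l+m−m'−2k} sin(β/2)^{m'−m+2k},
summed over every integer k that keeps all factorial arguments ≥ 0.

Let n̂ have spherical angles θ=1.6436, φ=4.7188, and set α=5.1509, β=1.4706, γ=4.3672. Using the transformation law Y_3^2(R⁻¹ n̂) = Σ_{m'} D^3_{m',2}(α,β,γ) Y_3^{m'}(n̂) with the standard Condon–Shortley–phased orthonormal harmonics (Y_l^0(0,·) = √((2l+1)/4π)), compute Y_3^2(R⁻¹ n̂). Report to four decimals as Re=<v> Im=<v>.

Re=0.0250 Im=0.1819

Need the full column D^3_{m',2} for m'=−3..3 at α=5.1509, β=1.4706, γ=4.3672.
cos(β/2)=0.741630, sin(β/2)=0.670810
d^3_{-3,2}: single k=5 term ⇒ +0.246751;  D = +0.223759+0.104009i
d^3_{-2,2}: k∈[4..5] ⇒ +0.556854 -0.091116 = +0.465738;  D = +0.001582+0.465735i
d^3_{-1,2}: k∈[3..4] ⇒ +0.778734 -0.318554 = +0.460179;  D = -0.415973+0.196802i
d^3_{0,2}: k∈[2..3] ⇒ +0.745602 -0.610003 = +0.135600;  D = -0.104548-0.086354i
d^3_{1,2}: k∈[1..2] ⇒ +0.475921 -0.778734 = -0.302813;  D = -0.075465+0.293259i
d^3_{2,2}: k∈[0..1] ⇒ +0.166388 -0.680639 = -0.514251;  D = -0.505320+0.095426i
d^3_{3,2}: single k=0 term ⇒ -0.368646;  D = -0.215740-0.298925i
Y_3^{m'}(θ=1.6436,φ=4.7188) and Σ D·Y over m':
  (+0.2238+0.1040i)·(-0.0080-0.4138i)  (+0.0016+0.4657i)·(+0.0739-0.0009i)  (-0.4160+0.1968i)·(-0.0020-0.3138i)  (-0.1045-0.0864i)·(+0.0807+0.0000i)  (-0.0755+0.2933i)·(+0.0020-0.3138i)  (-0.5053+0.0954i)·(+0.0739+0.0009i)  (-0.2157-0.2989i)·(+0.0080-0.4138i)
Y_3^2(R⁻¹ n̂) = +0.024965+0.181918i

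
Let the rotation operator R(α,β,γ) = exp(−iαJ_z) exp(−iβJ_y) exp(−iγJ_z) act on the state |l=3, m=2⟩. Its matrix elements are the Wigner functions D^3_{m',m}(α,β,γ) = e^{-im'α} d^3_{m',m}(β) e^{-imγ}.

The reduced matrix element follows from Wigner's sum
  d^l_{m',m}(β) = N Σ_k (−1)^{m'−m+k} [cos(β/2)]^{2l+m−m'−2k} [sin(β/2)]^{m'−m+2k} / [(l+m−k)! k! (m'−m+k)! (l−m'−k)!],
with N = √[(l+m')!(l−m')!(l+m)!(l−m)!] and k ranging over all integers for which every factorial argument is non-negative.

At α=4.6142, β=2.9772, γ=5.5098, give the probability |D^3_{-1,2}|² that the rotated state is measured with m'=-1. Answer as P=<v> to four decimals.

P=0.0634

D^3_{-1,2}(4.6142,2.9772,5.5098) = e^{-i·-1·4.6142}·d^3_{-1,2}(2.9772)·e^{-i·2·5.5098}. Compute d first:
c=cos(2.9772/2)=0.082104, s=sin(2.9772/2)=0.996624; N=√[2·24·120·1]=75.894664
The bounds max(0,m−m')=3 and min(l+m,l−m')=4 give 2 terms
  k=3: (−1)^0·75.8947/(12)·0.0821^3·0.9966^3 = +0.003465
  k=4: (−1)^1·75.8947/(24)·0.0821^1·0.9966^5 = -0.255282
d^3_{-1,2}(2.9772) = +0.003465 -0.255282 = -0.251817
|D^3_{-1,2}|² = |d^3_{-1,2}(β)|² = (-0.251817)² = 0.063412 (the z-rotation phases have unit modulus)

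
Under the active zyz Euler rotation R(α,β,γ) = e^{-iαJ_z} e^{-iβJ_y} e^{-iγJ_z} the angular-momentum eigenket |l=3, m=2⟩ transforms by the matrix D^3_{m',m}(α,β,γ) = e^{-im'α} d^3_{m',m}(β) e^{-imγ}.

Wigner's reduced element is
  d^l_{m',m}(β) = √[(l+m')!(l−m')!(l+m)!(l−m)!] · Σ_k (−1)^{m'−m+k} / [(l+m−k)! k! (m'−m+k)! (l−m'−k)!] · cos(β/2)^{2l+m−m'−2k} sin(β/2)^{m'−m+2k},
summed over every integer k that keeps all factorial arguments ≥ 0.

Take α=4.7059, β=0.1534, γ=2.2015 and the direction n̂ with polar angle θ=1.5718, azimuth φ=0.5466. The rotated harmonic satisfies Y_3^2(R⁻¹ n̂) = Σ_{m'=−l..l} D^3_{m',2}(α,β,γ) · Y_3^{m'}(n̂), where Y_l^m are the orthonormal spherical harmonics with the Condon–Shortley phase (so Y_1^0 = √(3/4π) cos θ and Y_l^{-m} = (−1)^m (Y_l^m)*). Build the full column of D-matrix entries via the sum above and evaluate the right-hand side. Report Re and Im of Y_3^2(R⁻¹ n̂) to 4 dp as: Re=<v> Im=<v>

Re=-0.0814 Im=0.0136

Need the full column D^3_{m',2} for m'=−3..3 at α=4.7059, β=0.1534, γ=2.2015.
cos(β/2)=0.997060, sin(β/2)=0.076625
d^3_{-3,2}: single k=5 term ⇒ +0.000006;  D = -0.000006-0.000002i
d^3_{-2,2}: k∈[4..5] ⇒ +0.000171 -0.000000 = +0.000171;  D = +0.000050-0.000164i
d^3_{-1,2}: k∈[3..4] ⇒ +0.002820 -0.000008 = +0.002812;  D = +0.002684+0.000839i
d^3_{0,2}: k∈[2..3] ⇒ +0.031782 -0.000188 = +0.031595;  D = -0.009620+0.030094i
d^3_{1,2}: k∈[1..2] ⇒ +0.238768 -0.002820 = +0.235948;  D = -0.224274-0.073297i
d^3_{2,2}: k∈[0..1] ⇒ +0.982489 -0.029013 = +0.953476;  D = +0.302073-0.904361i
d^3_{3,2}: single k=0 term ⇒ -0.184949;  D = -0.175038-0.059731i
Y_3^{m'}(θ=1.5718,φ=0.5466) and Σ D·Y over m':
  (-0.0000-0.0000i)·(-0.0288-0.4162i)  (+0.0000-0.0002i)·(-0.0005+0.0009i)  (+0.0027+0.0008i)·(-0.2761+0.1680i)  (-0.0096+0.0301i)·(+0.0011+0.0000i)  (-0.2243-0.0733i)·(+0.2761+0.1680i)  (+0.3021-0.9044i)·(-0.0005-0.0009i)  (-0.1750-0.0597i)·(+0.0288-0.4162i)
Y_3^2(R⁻¹ n̂) = -0.081364+0.013634i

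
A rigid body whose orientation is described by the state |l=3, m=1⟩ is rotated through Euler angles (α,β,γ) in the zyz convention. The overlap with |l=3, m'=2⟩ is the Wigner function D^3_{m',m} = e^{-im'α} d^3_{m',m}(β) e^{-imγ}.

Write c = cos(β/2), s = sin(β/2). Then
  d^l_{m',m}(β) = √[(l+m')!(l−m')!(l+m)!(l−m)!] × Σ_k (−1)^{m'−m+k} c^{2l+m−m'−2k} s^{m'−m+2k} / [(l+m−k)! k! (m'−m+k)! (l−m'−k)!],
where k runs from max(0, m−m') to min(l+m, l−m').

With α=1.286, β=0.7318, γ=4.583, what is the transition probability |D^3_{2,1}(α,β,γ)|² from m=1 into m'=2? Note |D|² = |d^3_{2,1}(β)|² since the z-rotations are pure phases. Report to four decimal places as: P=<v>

P=0.3220

Split into d^3_{2,1}(β=0.7318) × two z-phases.
Half-angle: c=0.933802, s=0.357790. N=√(120·1·24·2)=75.894664
k∈{0,1} keeps every argument non-negative
  k=0: (−1)^1·75.8947/(24)·0.9338^5·0.3578^1 = -0.803345
  k=1: (−1)^2·75.8947/(12)·0.9338^3·0.3578^3 = +0.235873
d^3_{2,1}(0.7318) = -0.803345 +0.235873 = -0.567472
|D^3_{2,1}|² = |d^3_{2,1}(β)|² = (-0.567472)² = 0.322025 (the z-rotation phases have unit modulus)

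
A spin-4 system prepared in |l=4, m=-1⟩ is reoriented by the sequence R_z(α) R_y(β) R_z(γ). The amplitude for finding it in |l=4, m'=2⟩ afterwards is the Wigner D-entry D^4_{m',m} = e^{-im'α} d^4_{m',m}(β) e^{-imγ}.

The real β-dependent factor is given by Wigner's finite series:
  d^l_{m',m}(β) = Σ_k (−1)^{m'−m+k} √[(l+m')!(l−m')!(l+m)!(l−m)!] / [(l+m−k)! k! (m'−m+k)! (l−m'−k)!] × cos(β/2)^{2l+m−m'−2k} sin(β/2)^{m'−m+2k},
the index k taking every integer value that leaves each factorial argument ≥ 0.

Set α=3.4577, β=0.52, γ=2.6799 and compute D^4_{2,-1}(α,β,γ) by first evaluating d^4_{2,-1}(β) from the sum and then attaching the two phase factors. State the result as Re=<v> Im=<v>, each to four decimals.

Re=0.0832 Im=-0.1611

Split into d^4_{2,-1}(β=0.52) × two z-phases.
With c≡cos(β/2)=0.966390 and s≡sin(β/2)=0.257081, N=[720·2·6·120]^{1/2}=1018.233765
k: max(0,(-1)−(2))=0 … min(4+(-1),4−(2))=2
  k=0: (−1)^3·1018.2338/(72)·0.9664^5·0.2571^3 = -0.202528
  k=1: (−1)^4·1018.2338/(48)·0.9664^3·0.2571^5 = +0.021499
  k=2: (−1)^5·1018.2338/(240)·0.9664^1·0.2571^7 = -0.000304
d^4_{2,-1}(0.52) = -0.202528 +0.021499 -0.000304 = -0.181334
Phases: e^{-i·(2)·3.4577}=+0.806721-0.590933i, e^{-i·(-1)·2.6799}=-0.895300+0.445464i ⇒ D=+0.083235-0.161102i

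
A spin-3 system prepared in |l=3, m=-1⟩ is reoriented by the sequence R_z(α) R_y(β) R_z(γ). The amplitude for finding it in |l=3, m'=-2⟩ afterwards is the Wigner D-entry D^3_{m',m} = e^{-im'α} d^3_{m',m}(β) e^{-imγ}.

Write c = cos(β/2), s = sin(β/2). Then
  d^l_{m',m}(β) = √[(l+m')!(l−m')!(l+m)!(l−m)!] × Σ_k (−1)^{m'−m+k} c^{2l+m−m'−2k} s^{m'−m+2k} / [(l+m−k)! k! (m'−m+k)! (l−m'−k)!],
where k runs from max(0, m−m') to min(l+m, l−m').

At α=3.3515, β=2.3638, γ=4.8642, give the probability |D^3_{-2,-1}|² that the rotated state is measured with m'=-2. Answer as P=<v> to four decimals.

D^3_{-2,-1}(3.3515,2.3638,4.8642) = e^{-i·-2·3.3515}·d^3_{-2,-1}(2.3638)·e^{-i·-1·4.8642}. Compute d first:
With c≡cos(β/2)=0.379167 and s≡sin(β/2)=0.925328, N=[1·120·2·24]^{1/2}=75.894664
The bounds max(0,m−m')=1 and min(l+m,l−m')=2 give 2 terms
  k=1: (−1)^0·75.8947/(24)·0.3792^5·0.9253^1 = +0.022932
  k=2: (−1)^1·75.8947/(12)·0.3792^3·0.9253^3 = -0.273156
d^3_{-2,-1}(2.3638) = +0.022932 -0.273156 = -0.250223
|D^3_{-2,-1}|² = |d^3_{-2,-1}(β)|² = (-0.250223)² = 0.062612 (the z-rotation phases have unit modulus)

P=0.0626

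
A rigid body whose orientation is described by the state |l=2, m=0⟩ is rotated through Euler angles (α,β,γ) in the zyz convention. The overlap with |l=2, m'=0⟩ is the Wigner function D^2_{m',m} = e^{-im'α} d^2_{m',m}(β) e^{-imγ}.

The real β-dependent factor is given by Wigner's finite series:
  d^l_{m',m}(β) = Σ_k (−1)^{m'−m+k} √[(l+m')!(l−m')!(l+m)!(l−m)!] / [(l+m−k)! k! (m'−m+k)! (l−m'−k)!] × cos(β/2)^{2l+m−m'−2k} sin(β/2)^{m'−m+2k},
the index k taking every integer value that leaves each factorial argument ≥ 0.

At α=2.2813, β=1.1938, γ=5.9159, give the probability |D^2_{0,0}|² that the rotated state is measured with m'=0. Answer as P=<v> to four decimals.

P=0.0880

First d^2_{0,0}(β=1.1938), then the phase factors e^{-i(0)α} and e^{-i(0)γ}:
Half-angle: c=0.827082, s=0.562081. N=√(2·2·2·2)=4.000000
k∈{0,1,2} keeps every argument non-negative
  k=0: (−1)^0·4.0000/(4)·0.8271^4·0.5621^0 = +0.467945
  k=1: (−1)^1·4.0000/(1)·0.8271^2·0.5621^2 = -0.864481
  k=2: (−1)^2·4.0000/(4)·0.8271^0·0.5621^4 = +0.099815
d^2_{0,0}(1.1938) = +0.467945 -0.864481 +0.099815 = -0.296721
|D^2_{0,0}|² = |d^2_{0,0}(β)|² = (-0.296721)² = 0.088043 (the z-rotation phases have unit modulus)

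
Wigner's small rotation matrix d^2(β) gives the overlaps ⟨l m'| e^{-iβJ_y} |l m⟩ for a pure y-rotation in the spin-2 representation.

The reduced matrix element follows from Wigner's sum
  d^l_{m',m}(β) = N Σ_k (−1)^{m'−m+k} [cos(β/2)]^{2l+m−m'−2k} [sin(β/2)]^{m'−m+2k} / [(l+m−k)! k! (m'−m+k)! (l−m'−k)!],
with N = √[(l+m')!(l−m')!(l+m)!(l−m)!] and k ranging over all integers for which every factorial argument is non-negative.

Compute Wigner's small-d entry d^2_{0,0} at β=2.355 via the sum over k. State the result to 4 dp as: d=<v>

d=0.2482

d^2_{0,0}(β=2.355) via Wigner's sum:
Half-angle: c=0.383235, s=0.923651. N=√(2·2·2·2)=4.000000
Admissible k: 0..2 (factorial args all ≥0)
  k=0: (−1)^0·4.0000/(4)·0.3832^4·0.9237^0 = +0.021571
  k=1: (−1)^1·4.0000/(1)·0.3832^2·0.9237^2 = -0.501194
  k=2: (−1)^2·4.0000/(4)·0.3832^0·0.9237^4 = +0.727832
d^2_{0,0}(2.355) = +0.021571 -0.501194 +0.727832 = +0.248208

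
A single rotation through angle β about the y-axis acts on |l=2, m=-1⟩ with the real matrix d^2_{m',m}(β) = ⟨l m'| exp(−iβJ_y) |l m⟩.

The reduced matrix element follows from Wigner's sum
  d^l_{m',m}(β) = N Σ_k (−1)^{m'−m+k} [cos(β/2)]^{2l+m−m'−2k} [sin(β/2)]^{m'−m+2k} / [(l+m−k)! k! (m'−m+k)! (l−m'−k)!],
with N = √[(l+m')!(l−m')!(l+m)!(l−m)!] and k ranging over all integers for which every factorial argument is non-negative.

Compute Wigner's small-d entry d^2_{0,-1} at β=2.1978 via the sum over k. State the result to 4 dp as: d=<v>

d=0.5819

d^2_{0,-1}(β=2.1978) via Wigner's sum:
Half-angle: c=0.454576, s=0.890708. N=√(2·2·1·6)=4.898979
The bounds max(0,m−m')=0 and min(l+m,l−m')=1 give 2 terms
  k=0: (−1)^1·4.8990/(2)·0.4546^3·0.8907^1 = -0.204942
  k=1: (−1)^2·4.8990/(2)·0.4546^1·0.8907^3 = +0.786843
d^2_{0,-1}(2.1978) = -0.204942 +0.786843 = +0.581901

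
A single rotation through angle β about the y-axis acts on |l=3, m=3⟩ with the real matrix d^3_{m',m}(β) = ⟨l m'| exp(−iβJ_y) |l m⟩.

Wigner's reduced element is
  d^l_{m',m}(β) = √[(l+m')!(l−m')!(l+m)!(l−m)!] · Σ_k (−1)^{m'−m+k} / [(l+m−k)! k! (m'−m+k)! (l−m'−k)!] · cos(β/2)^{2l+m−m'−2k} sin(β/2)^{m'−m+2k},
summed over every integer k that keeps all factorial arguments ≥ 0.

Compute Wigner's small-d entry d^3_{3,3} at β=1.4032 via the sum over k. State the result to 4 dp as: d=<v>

d^3_{3,3}(β=1.4032) via Wigner's sum:
With c≡cos(β/2)=0.763810 and s≡sin(β/2)=0.645441, N=[720·1·720·1]^{1/2}=720.000000
Admissible k: 0..0 (factorial args all ≥0)
  k=0: (−1)^0·720.0000/(720)·0.7638^6·0.6454^0 = +0.198570
d^3_{3,3}(1.4032) = +0.198570

d=0.1986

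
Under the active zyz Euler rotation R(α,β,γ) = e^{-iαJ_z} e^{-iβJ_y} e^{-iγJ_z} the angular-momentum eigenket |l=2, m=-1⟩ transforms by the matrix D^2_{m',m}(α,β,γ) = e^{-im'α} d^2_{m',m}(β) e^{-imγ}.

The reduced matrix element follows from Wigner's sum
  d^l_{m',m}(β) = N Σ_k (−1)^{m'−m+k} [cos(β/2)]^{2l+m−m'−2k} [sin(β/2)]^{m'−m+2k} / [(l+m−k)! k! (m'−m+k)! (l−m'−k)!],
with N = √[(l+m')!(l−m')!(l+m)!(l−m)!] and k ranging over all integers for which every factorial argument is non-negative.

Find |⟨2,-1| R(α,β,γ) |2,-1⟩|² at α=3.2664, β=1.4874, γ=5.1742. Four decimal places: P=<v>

P=0.2038

D^2_{-1,-1}(3.2664,1.4874,5.1742) = e^{-i·-1·3.2664}·d^2_{-1,-1}(1.4874)·e^{-i·-1·5.1742}. Compute d first:
c=cos(1.4874/2)=0.735969, s=sin(1.4874/2)=0.677016; N=√[1·6·1·6]=6.000000
The bounds max(0,m−m')=0 and min(l+m,l−m')=1 give 2 terms
  k=0: (−1)^0·6.0000/(6)·0.7360^4·0.6770^0 = +0.293385
  k=1: (−1)^1·6.0000/(2)·0.7360^2·0.6770^2 = -0.744796
d^2_{-1,-1}(1.4874) = +0.293385 -0.744796 = -0.451411
|D^2_{-1,-1}|² = |d^2_{-1,-1}(β)|² = (-0.451411)² = 0.203772 (the z-rotation phases have unit modulus)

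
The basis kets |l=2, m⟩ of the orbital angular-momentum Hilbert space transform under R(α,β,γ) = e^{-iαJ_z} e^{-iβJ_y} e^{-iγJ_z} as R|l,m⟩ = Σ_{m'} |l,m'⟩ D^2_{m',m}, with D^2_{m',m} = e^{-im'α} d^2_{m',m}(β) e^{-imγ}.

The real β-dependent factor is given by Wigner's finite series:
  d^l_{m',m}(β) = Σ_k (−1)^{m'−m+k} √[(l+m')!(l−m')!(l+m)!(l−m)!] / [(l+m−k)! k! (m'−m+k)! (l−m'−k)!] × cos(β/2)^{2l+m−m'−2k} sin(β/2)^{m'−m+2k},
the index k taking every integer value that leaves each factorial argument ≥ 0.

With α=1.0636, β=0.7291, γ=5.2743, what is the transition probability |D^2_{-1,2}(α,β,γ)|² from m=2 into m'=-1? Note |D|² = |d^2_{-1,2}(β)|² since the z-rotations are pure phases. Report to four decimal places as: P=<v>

Split into d^2_{-1,2}(β=0.7291) × two z-phases.
Half-angle: c=0.934284, s=0.356529. N=√(1·6·24·1)=12.000000
k: max(0,(2)−(-1))=3 … min(2+(2),2−(-1))=3
  k=3: (−1)^0·12.0000/(6)·0.9343^1·0.3565^3 = +0.084682
d^2_{-1,2}(0.7291) = +0.084682
|D^2_{-1,2}|² = |d^2_{-1,2}(β)|² = (+0.084682)² = 0.007171 (the z-rotation phases have unit modulus)

P=0.0072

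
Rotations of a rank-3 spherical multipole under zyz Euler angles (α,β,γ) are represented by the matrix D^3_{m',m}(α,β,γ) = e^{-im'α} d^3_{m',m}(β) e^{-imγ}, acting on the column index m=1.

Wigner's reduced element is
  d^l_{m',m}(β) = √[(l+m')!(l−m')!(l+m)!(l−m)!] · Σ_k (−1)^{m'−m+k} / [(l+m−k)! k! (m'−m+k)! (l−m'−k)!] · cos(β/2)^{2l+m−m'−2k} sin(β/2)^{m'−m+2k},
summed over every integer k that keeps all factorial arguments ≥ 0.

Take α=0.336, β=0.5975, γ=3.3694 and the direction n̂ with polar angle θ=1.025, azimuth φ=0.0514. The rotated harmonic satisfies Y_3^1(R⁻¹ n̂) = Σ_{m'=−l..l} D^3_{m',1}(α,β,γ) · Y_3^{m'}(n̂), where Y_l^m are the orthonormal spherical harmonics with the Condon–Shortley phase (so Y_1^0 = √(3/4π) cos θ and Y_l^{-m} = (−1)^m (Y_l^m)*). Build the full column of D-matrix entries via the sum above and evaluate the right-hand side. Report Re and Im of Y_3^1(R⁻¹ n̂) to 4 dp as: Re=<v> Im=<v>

Re=0.3087 Im=-0.3077

Need the full column D^3_{m',1} for m'=−3..3 at α=0.336, β=0.5975, γ=3.3694.
cos(β/2)=0.955705, sin(β/2)=0.294326
d^3_{-3,1}: single k=4 term ⇒ +0.026546;  D = -0.018869-0.018673i
d^3_{-2,1}: k∈[3..4] ⇒ +0.140762 -0.006675 = +0.134087;  D = -0.121075-0.057621i
d^3_{-1,1}: k∈[2..4] ⇒ +0.433614 -0.054834 +0.000650 = +0.379430;  D = -0.377212-0.040972i
d^3_{0,1}: k∈[1..3] ⇒ +0.812903 -0.231296 +0.007312 = +0.588919;  D = -0.573703+0.133003i
d^3_{1,1}: k∈[0..2] ⇒ +0.761980 -0.578152 +0.041126 = +0.224953;  D = -0.190136+0.120217i
d^3_{2,1}: k∈[0..1] ⇒ -0.742075 +0.140762 = -0.601313;  D = +0.373873-0.470952i
d^3_{3,1}: single k=0 term ⇒ +0.279897;  D = -0.092019+0.264338i
Y_3^{m'}(θ=1.025,φ=0.0514) and Σ D·Y over m':
  (-0.0189-0.0187i)·(+0.2574-0.0400i)  (-0.1211-0.0576i)·(+0.3855-0.0398i)  (-0.3772-0.0410i)·(+0.0958-0.0049i)  (-0.5737+0.1330i)·(-0.3201+0.0000i)  (-0.1901+0.1202i)·(-0.0958-0.0049i)  (+0.3739-0.4710i)·(+0.3855+0.0398i)  (-0.0920+0.2643i)·(-0.2574-0.0400i)
Y_3^1(R⁻¹ n̂) = +0.308693-0.307732i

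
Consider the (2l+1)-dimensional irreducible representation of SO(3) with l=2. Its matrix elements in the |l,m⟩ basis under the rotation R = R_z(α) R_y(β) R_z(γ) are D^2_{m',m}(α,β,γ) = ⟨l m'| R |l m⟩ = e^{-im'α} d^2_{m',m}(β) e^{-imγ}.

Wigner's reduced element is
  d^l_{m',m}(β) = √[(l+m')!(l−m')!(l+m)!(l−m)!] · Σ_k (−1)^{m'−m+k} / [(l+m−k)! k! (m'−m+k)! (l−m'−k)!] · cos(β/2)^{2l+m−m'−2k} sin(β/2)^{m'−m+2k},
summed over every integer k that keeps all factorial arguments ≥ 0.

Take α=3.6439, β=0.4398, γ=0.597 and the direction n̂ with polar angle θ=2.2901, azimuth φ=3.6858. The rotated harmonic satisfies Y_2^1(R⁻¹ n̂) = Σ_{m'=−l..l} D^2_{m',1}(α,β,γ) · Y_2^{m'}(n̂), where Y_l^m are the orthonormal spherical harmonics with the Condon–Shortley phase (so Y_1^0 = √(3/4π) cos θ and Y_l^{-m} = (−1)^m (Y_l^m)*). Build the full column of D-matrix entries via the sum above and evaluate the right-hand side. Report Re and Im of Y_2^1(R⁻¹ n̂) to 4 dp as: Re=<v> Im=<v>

Need the full column D^2_{m',1} for m'=−2..2 at α=3.6439, β=0.4398, γ=0.597.
cos(β/2)=0.975919, sin(β/2)=0.218132
d^2_{-2,1}: single k=3 term ⇒ +0.020258;  D = +0.018598+0.008031i
d^2_{-1,1}: k∈[2..3] ⇒ +0.135953 -0.002264 = +0.133689;  D = -0.133090+0.012640i
d^2_{0,1}: k∈[1..2] ⇒ +0.496634 -0.024811 = +0.471823;  D = +0.390210-0.265242i
d^2_{1,1}: k∈[0..1] ⇒ +0.907101 -0.135953 = +0.771148;  D = -0.350266+0.687010i
d^2_{2,1}: single k=0 term ⇒ -0.405500;  D = +0.012495+0.405308i
Y_2^{m'}(θ=2.2901,φ=3.6858) and Σ D·Y over m':
  (+0.0186+0.0080i)·(+0.1014-0.1937i)  (-0.1331+0.0126i)·(+0.3276-0.1982i)  (+0.3902-0.2652i)·(+0.0953+0.0000i)  (-0.3503+0.6870i)·(-0.3276-0.1982i)  (+0.0125+0.4053i)·(+0.1014+0.1937i)
Y_2^1(R⁻¹ n̂) = +0.173270-0.109650i

Re=0.1733 Im=-0.1096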